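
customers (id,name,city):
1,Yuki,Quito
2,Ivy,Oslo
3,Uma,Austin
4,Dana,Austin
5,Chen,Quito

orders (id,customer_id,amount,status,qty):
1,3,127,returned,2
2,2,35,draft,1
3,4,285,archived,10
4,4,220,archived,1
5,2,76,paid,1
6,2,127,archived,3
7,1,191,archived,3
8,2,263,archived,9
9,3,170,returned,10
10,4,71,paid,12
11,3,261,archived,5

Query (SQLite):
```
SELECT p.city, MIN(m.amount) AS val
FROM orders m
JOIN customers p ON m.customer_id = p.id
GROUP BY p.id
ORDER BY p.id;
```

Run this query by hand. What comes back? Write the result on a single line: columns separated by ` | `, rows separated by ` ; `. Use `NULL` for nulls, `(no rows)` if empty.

Quito | 191 ; Oslo | 35 ; Austin | 127 ; Austin | 71

Join each orders row to its customers via customer_id.
Group joined rows by customers.id; compute MIN(m.amount) per group.
  1: ids {7} → MIN(m.amount)=191
  2: ids {2, 5, 6, 8} → MIN(m.amount)=35
  3: ids {1, 9, 11} → MIN(m.amount)=127
  4: ids {3, 4, 10} → MIN(m.amount)=71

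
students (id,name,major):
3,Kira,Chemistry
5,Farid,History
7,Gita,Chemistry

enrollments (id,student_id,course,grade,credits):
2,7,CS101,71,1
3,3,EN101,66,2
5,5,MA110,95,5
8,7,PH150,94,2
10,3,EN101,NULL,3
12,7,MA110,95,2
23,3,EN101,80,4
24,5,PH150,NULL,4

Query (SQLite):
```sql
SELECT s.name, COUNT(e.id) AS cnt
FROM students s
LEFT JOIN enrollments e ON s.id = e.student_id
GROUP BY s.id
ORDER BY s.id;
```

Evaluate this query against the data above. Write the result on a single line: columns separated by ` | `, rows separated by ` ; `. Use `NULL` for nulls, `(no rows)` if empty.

LEFT JOIN keeps every students row; unmatched ones get NULL for enrollments columns.
Group by students.id and compute COUNT(e.id). COUNT(col) of an all-NULL group is 0.
  3: ids {3, 10, 23} → COUNT(e.id)=3
  5: ids {5, 24} → COUNT(e.id)=2
  7: ids {2, 8, 12} → COUNT(e.id)=3

Kira | 3 ; Farid | 2 ; Gita | 3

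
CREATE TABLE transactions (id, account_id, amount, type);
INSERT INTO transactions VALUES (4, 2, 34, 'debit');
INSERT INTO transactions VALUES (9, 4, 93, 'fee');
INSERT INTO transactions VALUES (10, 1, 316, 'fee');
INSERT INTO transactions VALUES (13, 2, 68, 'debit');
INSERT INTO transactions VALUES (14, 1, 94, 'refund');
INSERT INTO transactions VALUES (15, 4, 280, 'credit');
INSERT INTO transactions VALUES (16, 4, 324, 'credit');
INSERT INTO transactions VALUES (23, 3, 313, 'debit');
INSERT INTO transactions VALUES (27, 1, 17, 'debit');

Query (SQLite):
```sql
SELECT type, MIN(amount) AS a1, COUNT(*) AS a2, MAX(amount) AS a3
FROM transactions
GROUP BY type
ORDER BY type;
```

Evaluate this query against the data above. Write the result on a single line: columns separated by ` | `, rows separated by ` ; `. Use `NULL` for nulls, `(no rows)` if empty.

credit | 280 | 2 | 324 ; debit | 17 | 4 | 313 ; fee | 93 | 2 | 316 ; refund | 94 | 1 | 94

Group transactions by type.
Per group compute: MIN(amount), COUNT(*), MAX(amount).
  credit: ids {15, 16} → MIN(amount)=280, COUNT(*)=2, MAX(amount)=324
  debit: ids {4, 13, 23, 27} → MIN(amount)=17, COUNT(*)=4, MAX(amount)=313
  fee: ids {9, 10} → MIN(amount)=93, COUNT(*)=2, MAX(amount)=316
  refund: ids {14} → MIN(amount)=94, COUNT(*)=1, MAX(amount)=94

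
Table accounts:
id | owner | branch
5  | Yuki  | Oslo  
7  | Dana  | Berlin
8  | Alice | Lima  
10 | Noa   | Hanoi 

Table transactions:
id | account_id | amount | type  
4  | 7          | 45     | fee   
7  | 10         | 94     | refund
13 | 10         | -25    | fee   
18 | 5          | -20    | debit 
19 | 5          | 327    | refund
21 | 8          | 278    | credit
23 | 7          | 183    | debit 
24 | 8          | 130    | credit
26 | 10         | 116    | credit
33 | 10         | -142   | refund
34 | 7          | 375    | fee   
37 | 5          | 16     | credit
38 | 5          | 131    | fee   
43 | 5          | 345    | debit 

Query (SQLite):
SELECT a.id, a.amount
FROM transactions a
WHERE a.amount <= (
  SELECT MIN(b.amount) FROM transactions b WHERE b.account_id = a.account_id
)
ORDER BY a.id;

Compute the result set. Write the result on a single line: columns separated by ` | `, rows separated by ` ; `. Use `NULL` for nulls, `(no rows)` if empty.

For each transactions row a, compute MIN(amount) over rows sharing a.account_id.
Keep row a if a.amount <= that per-group MIN.
  account_id=5: MIN(amount) = -20
  account_id=7: MIN(amount) = 45
  account_id=8: MIN(amount) = 130
  account_id=10: MIN(amount) = -142

4 | 45 ; 18 | -20 ; 24 | 130 ; 33 | -142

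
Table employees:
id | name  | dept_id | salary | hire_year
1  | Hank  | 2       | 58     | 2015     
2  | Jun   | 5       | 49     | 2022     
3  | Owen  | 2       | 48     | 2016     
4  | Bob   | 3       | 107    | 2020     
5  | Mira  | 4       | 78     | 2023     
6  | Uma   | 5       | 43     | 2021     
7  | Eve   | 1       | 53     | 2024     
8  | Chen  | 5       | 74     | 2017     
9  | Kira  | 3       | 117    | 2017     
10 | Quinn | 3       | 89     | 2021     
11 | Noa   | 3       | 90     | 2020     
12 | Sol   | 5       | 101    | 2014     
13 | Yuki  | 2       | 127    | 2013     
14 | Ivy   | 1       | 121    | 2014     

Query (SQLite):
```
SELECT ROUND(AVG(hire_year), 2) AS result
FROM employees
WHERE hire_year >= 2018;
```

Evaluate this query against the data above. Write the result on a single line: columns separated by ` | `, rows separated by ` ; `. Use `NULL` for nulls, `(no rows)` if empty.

2021.57

Rows where hire_year >= 2018 → hire_year values: [2022, 2020, 2023, 2021, 2024, 2021, 2020].
AVG = 14151 / 7 (rounded to 2 dp).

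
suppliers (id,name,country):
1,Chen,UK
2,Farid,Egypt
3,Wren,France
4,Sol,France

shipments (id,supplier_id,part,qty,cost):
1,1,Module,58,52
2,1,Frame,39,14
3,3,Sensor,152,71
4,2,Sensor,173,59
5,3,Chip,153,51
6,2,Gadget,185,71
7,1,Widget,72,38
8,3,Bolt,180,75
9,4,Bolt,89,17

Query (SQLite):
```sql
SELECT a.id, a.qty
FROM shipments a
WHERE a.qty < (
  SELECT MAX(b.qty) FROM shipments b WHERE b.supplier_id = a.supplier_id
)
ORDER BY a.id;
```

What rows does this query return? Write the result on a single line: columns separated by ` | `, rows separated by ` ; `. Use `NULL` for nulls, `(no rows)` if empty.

1 | 58 ; 2 | 39 ; 3 | 152 ; 4 | 173 ; 5 | 153

For each shipments row a, compute MAX(qty) over rows sharing a.supplier_id.
Keep row a if a.qty < that per-group MAX.
  supplier_id=1: MAX(qty) = 72
  supplier_id=2: MAX(qty) = 185
  supplier_id=3: MAX(qty) = 180
  supplier_id=4: MAX(qty) = 89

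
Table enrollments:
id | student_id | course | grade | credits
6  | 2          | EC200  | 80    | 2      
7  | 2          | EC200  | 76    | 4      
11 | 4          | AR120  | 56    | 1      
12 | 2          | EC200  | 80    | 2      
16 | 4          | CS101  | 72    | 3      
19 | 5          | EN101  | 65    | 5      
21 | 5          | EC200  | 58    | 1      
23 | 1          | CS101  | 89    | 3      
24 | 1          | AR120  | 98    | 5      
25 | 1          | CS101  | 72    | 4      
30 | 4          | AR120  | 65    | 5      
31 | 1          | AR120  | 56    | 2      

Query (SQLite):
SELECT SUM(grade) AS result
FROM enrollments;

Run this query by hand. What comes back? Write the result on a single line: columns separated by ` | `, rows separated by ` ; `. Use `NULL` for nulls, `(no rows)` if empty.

867

All grade values: [80, 76, 56, 80, 72, 65, 58, 89, 98, 72, 65, 56].
SUM of non-NULL values = 867.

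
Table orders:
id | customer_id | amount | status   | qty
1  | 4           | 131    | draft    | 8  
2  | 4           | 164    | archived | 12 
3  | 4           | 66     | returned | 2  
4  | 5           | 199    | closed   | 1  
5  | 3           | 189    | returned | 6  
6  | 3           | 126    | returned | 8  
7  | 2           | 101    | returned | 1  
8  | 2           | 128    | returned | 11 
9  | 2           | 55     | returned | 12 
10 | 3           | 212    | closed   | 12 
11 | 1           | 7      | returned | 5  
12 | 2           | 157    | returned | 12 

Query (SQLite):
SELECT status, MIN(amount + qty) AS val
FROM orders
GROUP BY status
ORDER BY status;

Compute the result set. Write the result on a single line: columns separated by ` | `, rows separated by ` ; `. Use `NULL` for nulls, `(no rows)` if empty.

archived | 176 ; closed | 200 ; draft | 139 ; returned | 12

For each row compute amount + qty.
Group by status; take MIN of the expression per group.
  archived: ids {2} → MIN(amount + qty)=176
  closed: ids {4, 10} → MIN(amount + qty)=200
  draft: ids {1} → MIN(amount + qty)=139
  returned: ids {3, 5, 6, 7, 8, 9, 11, 12} → MIN(amount + qty)=12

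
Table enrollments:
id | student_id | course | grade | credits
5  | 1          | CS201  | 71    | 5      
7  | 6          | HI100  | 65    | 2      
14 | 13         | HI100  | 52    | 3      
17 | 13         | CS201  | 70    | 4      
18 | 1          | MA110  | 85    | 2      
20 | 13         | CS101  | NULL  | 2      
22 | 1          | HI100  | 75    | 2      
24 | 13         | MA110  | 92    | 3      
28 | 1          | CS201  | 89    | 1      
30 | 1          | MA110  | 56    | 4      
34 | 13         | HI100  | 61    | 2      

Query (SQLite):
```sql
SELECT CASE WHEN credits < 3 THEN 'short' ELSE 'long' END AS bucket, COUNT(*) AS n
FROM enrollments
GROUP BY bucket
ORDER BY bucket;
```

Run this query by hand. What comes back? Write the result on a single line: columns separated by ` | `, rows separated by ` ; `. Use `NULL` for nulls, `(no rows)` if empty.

long | 5 ; short | 6

Bucket rows by credits < 3 → 'short' else 'long'; count each bucket.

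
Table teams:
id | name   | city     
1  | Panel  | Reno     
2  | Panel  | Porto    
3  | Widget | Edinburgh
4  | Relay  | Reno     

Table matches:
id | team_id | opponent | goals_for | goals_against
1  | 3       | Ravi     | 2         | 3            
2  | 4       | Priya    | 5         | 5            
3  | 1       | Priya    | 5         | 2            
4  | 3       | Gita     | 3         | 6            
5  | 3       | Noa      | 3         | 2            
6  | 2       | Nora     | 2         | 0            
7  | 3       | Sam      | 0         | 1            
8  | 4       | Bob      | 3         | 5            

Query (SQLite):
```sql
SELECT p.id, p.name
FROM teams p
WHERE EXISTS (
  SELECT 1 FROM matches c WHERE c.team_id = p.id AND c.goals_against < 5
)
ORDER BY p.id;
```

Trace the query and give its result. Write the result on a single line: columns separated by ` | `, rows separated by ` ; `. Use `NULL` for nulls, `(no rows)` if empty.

1 | Panel ; 2 | Panel ; 3 | Widget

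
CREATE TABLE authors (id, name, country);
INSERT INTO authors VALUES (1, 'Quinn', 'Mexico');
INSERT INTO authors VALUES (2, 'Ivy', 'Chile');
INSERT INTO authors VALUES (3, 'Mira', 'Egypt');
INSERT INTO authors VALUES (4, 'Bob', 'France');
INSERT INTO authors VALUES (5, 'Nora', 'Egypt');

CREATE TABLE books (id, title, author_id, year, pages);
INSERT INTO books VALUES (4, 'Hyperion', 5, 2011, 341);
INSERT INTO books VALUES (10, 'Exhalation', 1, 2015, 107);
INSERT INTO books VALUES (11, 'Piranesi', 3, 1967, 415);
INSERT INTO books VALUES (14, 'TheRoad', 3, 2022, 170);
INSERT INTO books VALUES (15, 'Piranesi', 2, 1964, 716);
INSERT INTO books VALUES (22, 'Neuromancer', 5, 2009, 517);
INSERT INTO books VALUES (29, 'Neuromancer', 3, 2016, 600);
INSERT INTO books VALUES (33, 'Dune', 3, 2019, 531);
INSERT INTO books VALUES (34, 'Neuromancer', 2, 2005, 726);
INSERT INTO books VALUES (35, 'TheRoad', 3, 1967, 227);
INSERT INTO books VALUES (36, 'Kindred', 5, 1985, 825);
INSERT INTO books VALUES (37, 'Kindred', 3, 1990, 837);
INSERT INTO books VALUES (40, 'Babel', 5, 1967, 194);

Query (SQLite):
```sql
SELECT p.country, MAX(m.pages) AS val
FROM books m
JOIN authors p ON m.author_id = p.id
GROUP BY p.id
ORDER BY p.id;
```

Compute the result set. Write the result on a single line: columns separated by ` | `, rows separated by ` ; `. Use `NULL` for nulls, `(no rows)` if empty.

Join each books row to its authors via author_id.
Group joined rows by authors.id; compute MAX(m.pages) per group.
  1: ids {10} → MAX(m.pages)=107
  2: ids {15, 34} → MAX(m.pages)=726
  3: ids {11, 14, 29, 33, 35, 37} → MAX(m.pages)=837
  5: ids {4, 22, 36, 40} → MAX(m.pages)=825

Mexico | 107 ; Chile | 726 ; Egypt | 837 ; Egypt | 825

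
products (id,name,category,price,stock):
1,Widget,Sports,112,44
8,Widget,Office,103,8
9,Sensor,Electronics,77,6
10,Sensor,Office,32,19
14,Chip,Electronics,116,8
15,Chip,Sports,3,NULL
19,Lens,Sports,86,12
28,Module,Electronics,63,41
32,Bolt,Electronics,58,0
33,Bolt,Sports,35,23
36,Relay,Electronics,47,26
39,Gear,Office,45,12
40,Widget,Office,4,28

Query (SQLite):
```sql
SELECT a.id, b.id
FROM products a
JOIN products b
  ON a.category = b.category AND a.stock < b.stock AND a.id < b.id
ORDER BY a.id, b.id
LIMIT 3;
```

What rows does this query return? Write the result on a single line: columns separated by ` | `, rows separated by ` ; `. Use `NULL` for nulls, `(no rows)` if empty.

Pairs (a,b) with same category, a.stock < b.stock, a.id < b.id.
category groups: Electronics:{9,14,28,32,36} Office:{8,10,39,40} Sports:{1,15,19,33}
Ordered by (a.id, b.id); first 3.

8 | 10 ; 8 | 39 ; 8 | 40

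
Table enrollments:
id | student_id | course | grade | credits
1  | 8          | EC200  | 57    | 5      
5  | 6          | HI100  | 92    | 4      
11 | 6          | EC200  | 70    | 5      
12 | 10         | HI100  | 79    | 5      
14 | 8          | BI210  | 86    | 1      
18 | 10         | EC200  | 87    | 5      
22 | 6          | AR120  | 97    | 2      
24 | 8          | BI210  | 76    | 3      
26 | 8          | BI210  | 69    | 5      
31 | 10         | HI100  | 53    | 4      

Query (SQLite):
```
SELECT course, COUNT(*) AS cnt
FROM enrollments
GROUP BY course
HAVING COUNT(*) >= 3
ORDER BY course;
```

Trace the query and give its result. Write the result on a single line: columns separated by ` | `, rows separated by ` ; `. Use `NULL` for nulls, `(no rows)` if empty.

Partition enrollments by course; compute COUNT(*) within each group.
HAVING: keep groups with count ≥ 3.
  AR120: ids {22} → COUNT(*)=1
  BI210: ids {14, 24, 26} → COUNT(*)=3
  EC200: ids {1, 11, 18} → COUNT(*)=3
  HI100: ids {5, 12, 31} → COUNT(*)=3

BI210 | 3 ; EC200 | 3 ; HI100 | 3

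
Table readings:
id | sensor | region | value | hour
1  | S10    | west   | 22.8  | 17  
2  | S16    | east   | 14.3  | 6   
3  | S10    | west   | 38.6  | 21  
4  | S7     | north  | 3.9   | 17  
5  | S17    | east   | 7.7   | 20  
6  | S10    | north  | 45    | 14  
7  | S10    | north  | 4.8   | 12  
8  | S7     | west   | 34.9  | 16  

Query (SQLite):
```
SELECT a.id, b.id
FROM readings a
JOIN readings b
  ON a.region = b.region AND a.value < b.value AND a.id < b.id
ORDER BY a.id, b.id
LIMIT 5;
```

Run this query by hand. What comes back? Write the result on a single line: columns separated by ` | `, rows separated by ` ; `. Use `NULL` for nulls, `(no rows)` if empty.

1 | 3 ; 1 | 8 ; 4 | 6 ; 4 | 7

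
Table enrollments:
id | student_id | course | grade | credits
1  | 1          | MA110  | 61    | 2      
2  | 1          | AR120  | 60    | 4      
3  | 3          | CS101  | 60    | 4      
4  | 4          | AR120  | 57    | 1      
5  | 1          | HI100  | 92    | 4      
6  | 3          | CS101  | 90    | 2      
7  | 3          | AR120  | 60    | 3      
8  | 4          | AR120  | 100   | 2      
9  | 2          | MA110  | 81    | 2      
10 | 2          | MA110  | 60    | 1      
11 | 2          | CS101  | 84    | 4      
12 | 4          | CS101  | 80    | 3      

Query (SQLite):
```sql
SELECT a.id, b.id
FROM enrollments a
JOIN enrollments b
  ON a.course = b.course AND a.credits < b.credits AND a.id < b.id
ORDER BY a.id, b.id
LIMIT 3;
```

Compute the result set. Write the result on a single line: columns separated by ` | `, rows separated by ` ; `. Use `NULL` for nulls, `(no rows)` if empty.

4 | 7 ; 4 | 8 ; 6 | 11

Pairs (a,b) with same course, a.credits < b.credits, a.id < b.id.
course groups: AR120:{2,4,7,8} CS101:{3,6,11,12} HI100:{5} MA110:{1,9,10}
Ordered by (a.id, b.id); first 3.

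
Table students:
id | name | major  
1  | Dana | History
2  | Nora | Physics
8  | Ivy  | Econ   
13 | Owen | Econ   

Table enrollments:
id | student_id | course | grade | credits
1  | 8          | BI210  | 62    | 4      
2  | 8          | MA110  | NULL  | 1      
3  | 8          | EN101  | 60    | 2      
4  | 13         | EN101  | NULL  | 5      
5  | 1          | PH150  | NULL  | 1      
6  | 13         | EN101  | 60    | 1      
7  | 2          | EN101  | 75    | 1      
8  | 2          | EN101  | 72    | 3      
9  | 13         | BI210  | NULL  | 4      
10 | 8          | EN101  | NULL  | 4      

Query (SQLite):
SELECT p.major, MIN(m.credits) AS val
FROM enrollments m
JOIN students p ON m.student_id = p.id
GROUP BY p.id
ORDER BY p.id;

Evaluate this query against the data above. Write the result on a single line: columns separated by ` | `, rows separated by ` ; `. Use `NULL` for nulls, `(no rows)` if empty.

History | 1 ; Physics | 1 ; Econ | 1 ; Econ | 1

Join each enrollments row to its students via student_id.
Group joined rows by students.id; compute MIN(m.credits) per group.
  1: ids {5} → MIN(m.credits)=1
  2: ids {7, 8} → MIN(m.credits)=1
  8: ids {1, 2, 3, 10} → MIN(m.credits)=1
  13: ids {4, 6, 9} → MIN(m.credits)=1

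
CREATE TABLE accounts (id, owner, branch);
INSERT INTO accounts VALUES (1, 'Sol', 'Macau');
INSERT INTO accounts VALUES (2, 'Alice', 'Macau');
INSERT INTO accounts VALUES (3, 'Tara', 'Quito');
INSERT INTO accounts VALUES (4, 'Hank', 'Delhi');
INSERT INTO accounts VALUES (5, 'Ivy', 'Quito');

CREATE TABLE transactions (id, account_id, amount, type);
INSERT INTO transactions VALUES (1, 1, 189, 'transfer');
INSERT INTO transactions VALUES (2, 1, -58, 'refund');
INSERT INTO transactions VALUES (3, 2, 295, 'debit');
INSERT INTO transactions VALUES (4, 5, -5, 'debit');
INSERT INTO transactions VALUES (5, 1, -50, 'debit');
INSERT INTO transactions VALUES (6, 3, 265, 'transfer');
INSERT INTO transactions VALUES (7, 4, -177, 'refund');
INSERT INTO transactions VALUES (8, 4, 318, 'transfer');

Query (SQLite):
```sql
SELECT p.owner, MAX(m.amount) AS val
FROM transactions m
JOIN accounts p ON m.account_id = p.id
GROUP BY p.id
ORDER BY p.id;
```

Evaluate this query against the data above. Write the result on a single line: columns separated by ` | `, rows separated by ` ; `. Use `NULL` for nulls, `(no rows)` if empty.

Sol | 189 ; Alice | 295 ; Tara | 265 ; Hank | 318 ; Ivy | -5

Join each transactions row to its accounts via account_id.
Group joined rows by accounts.id; compute MAX(m.amount) per group.
  1: ids {1, 2, 5} → MAX(m.amount)=189
  2: ids {3} → MAX(m.amount)=295
  3: ids {6} → MAX(m.amount)=265
  4: ids {7, 8} → MAX(m.amount)=318
  5: ids {4} → MAX(m.amount)=-5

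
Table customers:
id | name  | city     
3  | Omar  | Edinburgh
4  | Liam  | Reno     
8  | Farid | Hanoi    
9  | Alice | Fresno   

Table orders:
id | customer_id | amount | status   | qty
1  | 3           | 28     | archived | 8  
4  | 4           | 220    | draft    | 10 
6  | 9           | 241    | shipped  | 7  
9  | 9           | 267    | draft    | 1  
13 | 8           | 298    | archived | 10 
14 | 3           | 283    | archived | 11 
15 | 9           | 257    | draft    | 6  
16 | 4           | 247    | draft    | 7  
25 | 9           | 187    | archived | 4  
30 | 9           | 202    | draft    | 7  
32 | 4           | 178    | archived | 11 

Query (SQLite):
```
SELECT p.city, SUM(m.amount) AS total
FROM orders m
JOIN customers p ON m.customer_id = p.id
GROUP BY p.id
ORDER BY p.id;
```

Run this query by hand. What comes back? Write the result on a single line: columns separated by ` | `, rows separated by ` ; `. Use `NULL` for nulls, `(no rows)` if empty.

Join each orders row to its customers via customer_id.
Group joined rows by customers.id; compute SUM(m.amount) per group.
  3: ids {1, 14} → SUM(m.amount)=311
  4: ids {4, 16, 32} → SUM(m.amount)=645
  8: ids {13} → SUM(m.amount)=298
  9: ids {6, 9, 15, 25, 30} → SUM(m.amount)=1154

Edinburgh | 311 ; Reno | 645 ; Hanoi | 298 ; Fresno | 1154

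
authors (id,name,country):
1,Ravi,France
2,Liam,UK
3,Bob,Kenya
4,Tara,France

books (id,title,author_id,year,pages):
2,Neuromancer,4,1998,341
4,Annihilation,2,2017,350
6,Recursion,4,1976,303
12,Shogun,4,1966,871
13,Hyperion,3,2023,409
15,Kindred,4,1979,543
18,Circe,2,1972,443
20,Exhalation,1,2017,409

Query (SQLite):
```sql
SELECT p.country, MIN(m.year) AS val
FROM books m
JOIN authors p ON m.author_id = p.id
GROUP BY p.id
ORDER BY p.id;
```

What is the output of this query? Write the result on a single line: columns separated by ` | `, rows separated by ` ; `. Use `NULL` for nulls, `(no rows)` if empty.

Join each books row to its authors via author_id.
Group joined rows by authors.id; compute MIN(m.year) per group.
  1: ids {20} → MIN(m.year)=2017
  2: ids {4, 18} → MIN(m.year)=1972
  3: ids {13} → MIN(m.year)=2023
  4: ids {2, 6, 12, 15} → MIN(m.year)=1966

France | 2017 ; UK | 1972 ; Kenya | 2023 ; France | 1966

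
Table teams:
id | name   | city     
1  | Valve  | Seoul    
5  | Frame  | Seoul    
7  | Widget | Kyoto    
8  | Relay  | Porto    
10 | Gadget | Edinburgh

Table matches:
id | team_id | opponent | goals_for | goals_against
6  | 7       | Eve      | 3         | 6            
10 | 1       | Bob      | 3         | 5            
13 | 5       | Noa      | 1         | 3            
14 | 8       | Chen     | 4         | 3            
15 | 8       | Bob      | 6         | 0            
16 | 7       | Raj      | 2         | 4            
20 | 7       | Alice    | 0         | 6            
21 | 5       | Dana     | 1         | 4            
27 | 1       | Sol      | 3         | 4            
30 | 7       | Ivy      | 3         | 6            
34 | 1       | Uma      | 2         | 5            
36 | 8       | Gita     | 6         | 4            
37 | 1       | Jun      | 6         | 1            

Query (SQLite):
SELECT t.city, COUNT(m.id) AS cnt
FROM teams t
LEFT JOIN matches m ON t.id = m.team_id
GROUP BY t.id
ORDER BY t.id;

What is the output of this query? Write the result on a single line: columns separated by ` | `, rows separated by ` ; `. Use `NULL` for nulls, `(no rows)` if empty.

Seoul | 4 ; Seoul | 2 ; Kyoto | 4 ; Porto | 3 ; Edinburgh | 0

LEFT JOIN keeps every teams row; unmatched ones get NULL for matches columns.
Group by teams.id and compute COUNT(m.id). COUNT(col) of an all-NULL group is 0.
  1: ids {10, 27, 34, 37} → COUNT(m.id)=4
  5: ids {13, 21} → COUNT(m.id)=2
  7: ids {6, 16, 20, 30} → COUNT(m.id)=4
  8: ids {14, 15, 36} → COUNT(m.id)=3
  10: ids {—} → COUNT(m.id)=0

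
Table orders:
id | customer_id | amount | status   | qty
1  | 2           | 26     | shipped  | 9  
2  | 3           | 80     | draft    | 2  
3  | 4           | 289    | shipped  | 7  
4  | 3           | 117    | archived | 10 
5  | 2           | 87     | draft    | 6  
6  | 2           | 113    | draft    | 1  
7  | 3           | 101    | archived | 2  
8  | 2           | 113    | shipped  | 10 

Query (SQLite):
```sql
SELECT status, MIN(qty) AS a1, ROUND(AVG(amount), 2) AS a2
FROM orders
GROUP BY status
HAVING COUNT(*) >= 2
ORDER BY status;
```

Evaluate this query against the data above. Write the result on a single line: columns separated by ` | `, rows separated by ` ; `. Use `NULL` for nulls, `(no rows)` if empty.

archived | 2 | 109 ; draft | 1 | 93.33 ; shipped | 7 | 142.67

Group orders by status.
Per group compute: MIN(qty), ROUND(AVG(amount), 2).
HAVING: drop groups with fewer than 2 rows.
  archived: ids {4, 7} → MIN(qty)=2, ROUND(AVG(amount), 2)=109
  draft: ids {2, 5, 6} → MIN(qty)=1, ROUND(AVG(amount), 2)=93.33
  shipped: ids {1, 3, 8} → MIN(qty)=7, ROUND(AVG(amount), 2)=142.67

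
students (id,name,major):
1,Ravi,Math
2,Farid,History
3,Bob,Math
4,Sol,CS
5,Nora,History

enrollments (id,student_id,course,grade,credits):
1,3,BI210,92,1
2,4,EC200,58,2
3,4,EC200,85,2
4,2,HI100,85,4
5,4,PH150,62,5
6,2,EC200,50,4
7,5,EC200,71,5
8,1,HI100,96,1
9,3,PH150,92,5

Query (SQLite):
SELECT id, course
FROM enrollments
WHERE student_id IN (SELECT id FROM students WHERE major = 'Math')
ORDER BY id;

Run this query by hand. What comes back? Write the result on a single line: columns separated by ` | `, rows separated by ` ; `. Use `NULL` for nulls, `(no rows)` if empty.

1 | BI210 ; 8 | HI100 ; 9 | PH150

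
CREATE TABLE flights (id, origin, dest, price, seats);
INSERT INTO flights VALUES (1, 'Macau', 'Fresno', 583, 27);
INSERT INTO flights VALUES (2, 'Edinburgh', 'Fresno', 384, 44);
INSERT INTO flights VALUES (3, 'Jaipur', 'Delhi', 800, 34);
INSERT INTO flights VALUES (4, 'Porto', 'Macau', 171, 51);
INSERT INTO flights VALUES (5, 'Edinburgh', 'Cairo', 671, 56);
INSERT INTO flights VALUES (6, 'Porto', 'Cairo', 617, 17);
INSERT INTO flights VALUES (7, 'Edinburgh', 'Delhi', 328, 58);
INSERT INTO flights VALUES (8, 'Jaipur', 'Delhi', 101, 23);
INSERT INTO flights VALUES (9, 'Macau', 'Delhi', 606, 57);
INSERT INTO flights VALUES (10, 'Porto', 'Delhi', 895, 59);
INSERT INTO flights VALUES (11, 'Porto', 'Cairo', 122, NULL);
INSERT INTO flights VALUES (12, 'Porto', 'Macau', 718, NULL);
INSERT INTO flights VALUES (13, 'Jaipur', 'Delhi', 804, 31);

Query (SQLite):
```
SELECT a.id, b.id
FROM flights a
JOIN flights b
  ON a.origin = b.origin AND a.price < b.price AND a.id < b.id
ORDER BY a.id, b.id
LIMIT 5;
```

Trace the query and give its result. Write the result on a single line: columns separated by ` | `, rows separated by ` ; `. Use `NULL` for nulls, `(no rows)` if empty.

Pairs (a,b) with same origin, a.price < b.price, a.id < b.id.
origin groups: Edinburgh:{2,5,7} Jaipur:{3,8,13} Macau:{1,9} Porto:{4,6,10,11,12}
Ordered by (a.id, b.id); first 5.

1 | 9 ; 2 | 5 ; 3 | 13 ; 4 | 6 ; 4 | 10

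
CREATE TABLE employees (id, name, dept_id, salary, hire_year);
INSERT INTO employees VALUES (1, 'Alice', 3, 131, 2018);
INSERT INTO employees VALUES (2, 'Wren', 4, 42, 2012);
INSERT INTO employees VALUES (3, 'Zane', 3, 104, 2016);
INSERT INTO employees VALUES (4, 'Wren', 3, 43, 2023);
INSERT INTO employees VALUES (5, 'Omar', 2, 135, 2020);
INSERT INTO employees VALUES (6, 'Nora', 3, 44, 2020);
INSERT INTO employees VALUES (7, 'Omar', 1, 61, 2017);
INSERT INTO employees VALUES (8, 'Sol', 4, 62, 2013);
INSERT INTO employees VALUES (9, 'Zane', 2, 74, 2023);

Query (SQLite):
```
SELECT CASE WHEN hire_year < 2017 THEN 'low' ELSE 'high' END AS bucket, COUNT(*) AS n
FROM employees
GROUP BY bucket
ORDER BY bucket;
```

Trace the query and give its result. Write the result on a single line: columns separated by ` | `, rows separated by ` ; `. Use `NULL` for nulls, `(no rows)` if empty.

Bucket rows by hire_year < 2017 → 'low' else 'high'; count each bucket.

high | 6 ; low | 3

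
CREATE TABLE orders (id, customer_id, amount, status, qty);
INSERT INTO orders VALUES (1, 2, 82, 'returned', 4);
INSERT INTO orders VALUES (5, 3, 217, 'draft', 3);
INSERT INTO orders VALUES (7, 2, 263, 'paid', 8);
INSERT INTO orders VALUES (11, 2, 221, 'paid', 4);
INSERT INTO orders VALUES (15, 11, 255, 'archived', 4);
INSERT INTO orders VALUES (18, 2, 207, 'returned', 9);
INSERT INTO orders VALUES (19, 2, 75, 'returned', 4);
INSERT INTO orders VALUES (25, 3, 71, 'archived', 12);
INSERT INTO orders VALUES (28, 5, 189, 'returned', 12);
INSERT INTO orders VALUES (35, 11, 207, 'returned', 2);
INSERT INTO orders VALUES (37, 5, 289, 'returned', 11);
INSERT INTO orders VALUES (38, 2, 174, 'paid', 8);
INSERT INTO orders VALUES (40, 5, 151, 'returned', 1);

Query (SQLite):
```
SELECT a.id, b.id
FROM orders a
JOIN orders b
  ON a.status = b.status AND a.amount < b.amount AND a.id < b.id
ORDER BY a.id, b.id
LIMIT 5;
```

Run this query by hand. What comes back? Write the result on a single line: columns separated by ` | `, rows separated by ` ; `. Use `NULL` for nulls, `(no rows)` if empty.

1 | 18 ; 1 | 28 ; 1 | 35 ; 1 | 37 ; 1 | 40

Pairs (a,b) with same status, a.amount < b.amount, a.id < b.id.
status groups: archived:{15,25} draft:{5} paid:{7,11,38} returned:{1,18,19,28,35,37,40}
Ordered by (a.id, b.id); first 5.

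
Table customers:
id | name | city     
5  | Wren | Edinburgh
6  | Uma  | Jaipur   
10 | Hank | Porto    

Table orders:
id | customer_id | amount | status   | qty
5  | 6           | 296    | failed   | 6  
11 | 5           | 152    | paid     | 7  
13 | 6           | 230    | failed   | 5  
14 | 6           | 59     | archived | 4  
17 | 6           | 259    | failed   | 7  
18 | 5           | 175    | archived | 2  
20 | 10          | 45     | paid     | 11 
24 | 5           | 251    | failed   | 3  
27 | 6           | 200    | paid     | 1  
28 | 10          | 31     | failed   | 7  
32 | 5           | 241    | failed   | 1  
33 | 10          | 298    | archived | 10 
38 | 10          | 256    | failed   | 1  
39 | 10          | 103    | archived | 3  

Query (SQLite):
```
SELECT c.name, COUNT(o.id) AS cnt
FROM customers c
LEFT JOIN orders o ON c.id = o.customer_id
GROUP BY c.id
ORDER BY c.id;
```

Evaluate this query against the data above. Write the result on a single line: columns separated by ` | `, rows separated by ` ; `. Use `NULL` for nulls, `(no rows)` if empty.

Wren | 4 ; Uma | 5 ; Hank | 5

LEFT JOIN keeps every customers row; unmatched ones get NULL for orders columns.
Group by customers.id and compute COUNT(o.id). COUNT(col) of an all-NULL group is 0.
  5: ids {11, 18, 24, 32} → COUNT(o.id)=4
  6: ids {5, 13, 14, 17, 27} → COUNT(o.id)=5
  10: ids {20, 28, 33, 38, 39} → COUNT(o.id)=5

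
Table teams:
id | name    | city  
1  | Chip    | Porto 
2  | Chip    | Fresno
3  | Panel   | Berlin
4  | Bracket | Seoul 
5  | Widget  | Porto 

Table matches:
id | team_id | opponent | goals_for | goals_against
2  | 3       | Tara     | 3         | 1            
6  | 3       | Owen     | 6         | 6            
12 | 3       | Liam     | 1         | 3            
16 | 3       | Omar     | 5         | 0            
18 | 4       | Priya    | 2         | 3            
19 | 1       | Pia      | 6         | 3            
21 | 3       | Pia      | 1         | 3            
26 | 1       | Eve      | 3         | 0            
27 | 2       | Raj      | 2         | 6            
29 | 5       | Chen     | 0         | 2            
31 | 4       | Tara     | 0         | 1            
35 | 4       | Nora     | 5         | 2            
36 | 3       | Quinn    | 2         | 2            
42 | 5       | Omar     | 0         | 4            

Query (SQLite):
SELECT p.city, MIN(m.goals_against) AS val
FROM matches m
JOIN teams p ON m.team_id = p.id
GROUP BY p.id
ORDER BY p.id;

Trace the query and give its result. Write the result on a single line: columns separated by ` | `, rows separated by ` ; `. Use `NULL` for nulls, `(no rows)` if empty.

Porto | 0 ; Fresno | 6 ; Berlin | 0 ; Seoul | 1 ; Porto | 2

Join each matches row to its teams via team_id.
Group joined rows by teams.id; compute MIN(m.goals_against) per group.
  1: ids {19, 26} → MIN(m.goals_against)=0
  2: ids {27} → MIN(m.goals_against)=6
  3: ids {2, 6, 12, 16, 21, 36} → MIN(m.goals_against)=0
  4: ids {18, 31, 35} → MIN(m.goals_against)=1
  5: ids {29, 42} → MIN(m.goals_against)=2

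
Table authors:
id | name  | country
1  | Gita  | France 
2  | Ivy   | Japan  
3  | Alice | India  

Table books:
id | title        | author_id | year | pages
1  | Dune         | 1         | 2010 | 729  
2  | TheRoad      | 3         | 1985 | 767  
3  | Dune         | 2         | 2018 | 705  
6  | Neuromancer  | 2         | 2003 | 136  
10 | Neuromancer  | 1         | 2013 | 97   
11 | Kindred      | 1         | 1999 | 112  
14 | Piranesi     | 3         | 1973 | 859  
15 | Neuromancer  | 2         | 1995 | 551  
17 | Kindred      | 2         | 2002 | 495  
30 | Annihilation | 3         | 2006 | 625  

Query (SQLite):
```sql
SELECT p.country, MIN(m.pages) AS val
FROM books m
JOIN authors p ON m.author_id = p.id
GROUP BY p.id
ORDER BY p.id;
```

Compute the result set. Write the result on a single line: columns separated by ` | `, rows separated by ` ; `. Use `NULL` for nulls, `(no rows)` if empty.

France | 97 ; Japan | 136 ; India | 625

Join each books row to its authors via author_id.
Group joined rows by authors.id; compute MIN(m.pages) per group.
  1: ids {1, 10, 11} → MIN(m.pages)=97
  2: ids {3, 6, 15, 17} → MIN(m.pages)=136
  3: ids {2, 14, 30} → MIN(m.pages)=625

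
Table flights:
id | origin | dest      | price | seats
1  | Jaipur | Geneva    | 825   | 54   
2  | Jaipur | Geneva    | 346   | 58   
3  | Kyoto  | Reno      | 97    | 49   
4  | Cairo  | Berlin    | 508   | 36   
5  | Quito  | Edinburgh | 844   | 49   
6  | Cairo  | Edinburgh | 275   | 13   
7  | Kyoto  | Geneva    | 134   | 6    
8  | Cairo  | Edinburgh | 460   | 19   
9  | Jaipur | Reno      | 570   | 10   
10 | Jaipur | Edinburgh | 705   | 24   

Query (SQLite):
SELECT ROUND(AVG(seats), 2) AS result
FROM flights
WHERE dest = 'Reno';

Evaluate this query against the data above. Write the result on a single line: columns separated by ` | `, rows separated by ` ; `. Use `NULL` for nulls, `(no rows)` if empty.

29.5

Rows where dest='Reno' → seats values: [49, 10].
AVG = 59 / 2 (rounded to 2 dp).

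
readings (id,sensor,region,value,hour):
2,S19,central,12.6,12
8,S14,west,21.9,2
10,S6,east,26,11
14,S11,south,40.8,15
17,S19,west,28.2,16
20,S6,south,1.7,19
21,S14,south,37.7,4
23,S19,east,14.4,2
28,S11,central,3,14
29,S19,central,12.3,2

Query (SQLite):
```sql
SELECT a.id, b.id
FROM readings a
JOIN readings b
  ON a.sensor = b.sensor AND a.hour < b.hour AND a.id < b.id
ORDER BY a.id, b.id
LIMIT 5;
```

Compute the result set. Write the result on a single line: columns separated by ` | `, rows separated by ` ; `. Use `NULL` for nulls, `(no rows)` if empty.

2 | 17 ; 8 | 21 ; 10 | 20

Pairs (a,b) with same sensor, a.hour < b.hour, a.id < b.id.
sensor groups: S11:{14,28} S14:{8,21} S19:{2,17,23,29} S6:{10,20}
Ordered by (a.id, b.id); first 5.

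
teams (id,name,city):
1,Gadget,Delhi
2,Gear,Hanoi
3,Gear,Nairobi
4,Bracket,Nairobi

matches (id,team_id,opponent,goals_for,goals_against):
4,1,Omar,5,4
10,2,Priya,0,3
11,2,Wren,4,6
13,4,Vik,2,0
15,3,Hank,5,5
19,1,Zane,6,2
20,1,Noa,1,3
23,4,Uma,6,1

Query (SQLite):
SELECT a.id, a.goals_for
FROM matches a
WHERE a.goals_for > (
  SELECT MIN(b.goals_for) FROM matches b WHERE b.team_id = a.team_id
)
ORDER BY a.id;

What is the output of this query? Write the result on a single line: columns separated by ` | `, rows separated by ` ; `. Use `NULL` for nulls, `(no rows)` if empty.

4 | 5 ; 11 | 4 ; 19 | 6 ; 23 | 6

For each matches row a, compute MIN(goals_for) over rows sharing a.team_id.
Keep row a if a.goals_for > that per-group MIN.
  team_id=1: MIN(goals_for) = 1
  team_id=2: MIN(goals_for) = 0
  team_id=3: MIN(goals_for) = 5
  team_id=4: MIN(goals_for) = 2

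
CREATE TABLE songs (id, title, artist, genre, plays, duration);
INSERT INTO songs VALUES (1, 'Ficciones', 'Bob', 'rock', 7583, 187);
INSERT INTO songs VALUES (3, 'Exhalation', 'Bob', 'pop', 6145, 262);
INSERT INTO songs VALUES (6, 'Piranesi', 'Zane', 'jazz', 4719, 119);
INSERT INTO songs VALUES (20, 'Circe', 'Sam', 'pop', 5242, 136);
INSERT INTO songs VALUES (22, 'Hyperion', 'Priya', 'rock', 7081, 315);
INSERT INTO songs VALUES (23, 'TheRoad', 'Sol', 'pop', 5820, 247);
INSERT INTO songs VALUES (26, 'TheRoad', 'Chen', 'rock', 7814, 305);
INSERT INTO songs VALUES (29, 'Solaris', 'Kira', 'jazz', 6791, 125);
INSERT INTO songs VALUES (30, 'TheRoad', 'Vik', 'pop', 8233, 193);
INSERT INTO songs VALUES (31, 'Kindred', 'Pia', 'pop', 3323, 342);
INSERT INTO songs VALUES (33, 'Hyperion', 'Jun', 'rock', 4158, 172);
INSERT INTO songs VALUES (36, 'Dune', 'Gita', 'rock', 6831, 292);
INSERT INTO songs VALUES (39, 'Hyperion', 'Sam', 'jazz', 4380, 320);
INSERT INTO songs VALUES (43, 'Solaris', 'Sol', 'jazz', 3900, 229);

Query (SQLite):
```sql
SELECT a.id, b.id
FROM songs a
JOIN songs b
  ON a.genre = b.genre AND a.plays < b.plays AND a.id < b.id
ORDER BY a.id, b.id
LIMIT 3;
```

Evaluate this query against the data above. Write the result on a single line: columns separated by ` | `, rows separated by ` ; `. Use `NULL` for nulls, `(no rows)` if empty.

Pairs (a,b) with same genre, a.plays < b.plays, a.id < b.id.
genre groups: jazz:{6,29,39,43} pop:{3,20,23,30,31} rock:{1,22,26,33,36}
Ordered by (a.id, b.id); first 3.

1 | 26 ; 3 | 30 ; 6 | 29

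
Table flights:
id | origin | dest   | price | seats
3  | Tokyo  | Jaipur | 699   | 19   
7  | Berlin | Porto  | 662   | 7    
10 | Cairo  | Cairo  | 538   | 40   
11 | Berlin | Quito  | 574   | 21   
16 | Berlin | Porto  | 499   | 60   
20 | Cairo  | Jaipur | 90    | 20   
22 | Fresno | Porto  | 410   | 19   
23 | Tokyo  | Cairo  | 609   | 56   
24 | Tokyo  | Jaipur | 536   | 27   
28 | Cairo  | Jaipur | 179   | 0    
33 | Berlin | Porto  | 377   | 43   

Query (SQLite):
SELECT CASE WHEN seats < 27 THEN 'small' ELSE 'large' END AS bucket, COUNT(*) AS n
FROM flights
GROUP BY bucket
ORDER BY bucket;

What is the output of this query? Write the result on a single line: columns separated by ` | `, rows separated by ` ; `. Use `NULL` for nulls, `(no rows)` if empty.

large | 5 ; small | 6

Bucket rows by seats < 27 → 'small' else 'large'; count each bucket.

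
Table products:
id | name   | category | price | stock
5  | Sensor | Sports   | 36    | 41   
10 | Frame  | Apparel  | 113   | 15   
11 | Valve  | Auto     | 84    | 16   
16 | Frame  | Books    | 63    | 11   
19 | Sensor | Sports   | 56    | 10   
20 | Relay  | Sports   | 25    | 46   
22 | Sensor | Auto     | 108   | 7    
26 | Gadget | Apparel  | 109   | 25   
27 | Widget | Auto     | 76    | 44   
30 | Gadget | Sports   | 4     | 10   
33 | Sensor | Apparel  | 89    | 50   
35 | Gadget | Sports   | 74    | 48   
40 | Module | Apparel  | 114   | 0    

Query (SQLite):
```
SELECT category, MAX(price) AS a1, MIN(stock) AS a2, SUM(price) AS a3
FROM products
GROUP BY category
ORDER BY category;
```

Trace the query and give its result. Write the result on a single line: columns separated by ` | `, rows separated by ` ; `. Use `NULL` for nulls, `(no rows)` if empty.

Apparel | 114 | 0 | 425 ; Auto | 108 | 7 | 268 ; Books | 63 | 11 | 63 ; Sports | 74 | 10 | 195

Group products by category.
Per group compute: MAX(price), MIN(stock), SUM(price).
  Apparel: ids {10, 26, 33, 40} → MAX(price)=114, MIN(stock)=0, SUM(price)=425
  Auto: ids {11, 22, 27} → MAX(price)=108, MIN(stock)=7, SUM(price)=268
  Books: ids {16} → MAX(price)=63, MIN(stock)=11, SUM(price)=63
  Sports: ids {5, 19, 20, 30, 35} → MAX(price)=74, MIN(stock)=10, SUM(price)=195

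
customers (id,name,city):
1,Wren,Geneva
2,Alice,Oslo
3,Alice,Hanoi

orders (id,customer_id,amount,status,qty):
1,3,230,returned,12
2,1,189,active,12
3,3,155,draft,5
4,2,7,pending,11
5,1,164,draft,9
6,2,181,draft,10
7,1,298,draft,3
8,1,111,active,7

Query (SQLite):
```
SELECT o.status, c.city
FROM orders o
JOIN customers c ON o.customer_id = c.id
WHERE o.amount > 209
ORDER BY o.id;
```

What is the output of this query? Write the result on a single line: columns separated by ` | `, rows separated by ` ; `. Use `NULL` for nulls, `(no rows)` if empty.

Each orders row matches the customers row where customer_id = customers.id.
Then keep rows with o.amount > 209.

returned | Hanoi ; draft | Geneva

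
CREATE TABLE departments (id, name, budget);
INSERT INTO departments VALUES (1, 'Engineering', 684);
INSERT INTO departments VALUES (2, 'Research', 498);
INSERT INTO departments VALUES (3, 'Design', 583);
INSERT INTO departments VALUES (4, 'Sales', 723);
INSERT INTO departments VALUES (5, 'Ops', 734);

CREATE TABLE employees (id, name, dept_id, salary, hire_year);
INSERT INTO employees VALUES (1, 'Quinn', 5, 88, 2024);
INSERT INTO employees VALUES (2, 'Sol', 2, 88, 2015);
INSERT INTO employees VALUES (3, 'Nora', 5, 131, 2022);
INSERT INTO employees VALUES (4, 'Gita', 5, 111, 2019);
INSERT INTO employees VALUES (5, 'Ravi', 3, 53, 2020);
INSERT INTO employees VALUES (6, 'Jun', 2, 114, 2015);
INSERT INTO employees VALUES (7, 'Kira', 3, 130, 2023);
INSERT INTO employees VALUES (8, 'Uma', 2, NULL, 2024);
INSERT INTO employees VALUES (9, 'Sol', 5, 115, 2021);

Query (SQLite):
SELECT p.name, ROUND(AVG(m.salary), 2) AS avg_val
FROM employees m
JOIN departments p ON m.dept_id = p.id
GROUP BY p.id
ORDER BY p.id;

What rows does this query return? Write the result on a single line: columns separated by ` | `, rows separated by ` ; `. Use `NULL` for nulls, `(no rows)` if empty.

Research | 101 ; Design | 91.5 ; Ops | 111.25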